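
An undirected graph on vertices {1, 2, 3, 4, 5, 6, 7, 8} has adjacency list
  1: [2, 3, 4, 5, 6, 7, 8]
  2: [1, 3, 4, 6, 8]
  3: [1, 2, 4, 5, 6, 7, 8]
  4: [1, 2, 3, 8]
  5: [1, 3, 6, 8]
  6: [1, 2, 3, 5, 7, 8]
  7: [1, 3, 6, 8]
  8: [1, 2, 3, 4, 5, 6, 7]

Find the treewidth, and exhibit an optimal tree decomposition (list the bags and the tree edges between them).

The largest bag has 5 vertices, giving width 4; this decomposition certifies tw(G) ≤ 4. On the other hand G contains the 5-clique {1, 2, 3, 4, 8}. A clique must lie in a single bag of any decomposition, so no decomposition can have width below 4. The upper and lower bounds meet at 4, so that is the treewidth.

Treewidth 4.
Bags: B1 = {1, 3, 6, 7, 8}  B2 = {1, 3, 5, 6, 8}  B3 = {1, 2, 3, 6, 8}  B4 = {1, 2, 3, 4, 8}
Tree: B1–B2, B1–B3, B3–B4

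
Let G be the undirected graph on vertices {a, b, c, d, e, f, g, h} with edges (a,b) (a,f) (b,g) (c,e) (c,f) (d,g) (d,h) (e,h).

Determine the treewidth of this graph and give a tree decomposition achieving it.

Treewidth 2.
One optimal decomposition is:
Bags: B1 = {a, b, g}  B2 = {a, d, g}  B3 = {a, d, h}  B4 = {a, e, h}  B5 = {a, c, e}  B6 = {a, c, f}
Tree: B1–B2, B2–B3, B3–B4, B4–B5, B5–B6

Every bag has size at most 3, so the width is 3 − 1 = 2 and tw(G) ≤ 2. For the lower bound, G contains the cycle a–b–g–d–h–e–c–f–a, so G is not a forest; only forests have treewidth ≤ 1, hence tw(G) ≥ 2. Combining the bounds, tw(G) = 2.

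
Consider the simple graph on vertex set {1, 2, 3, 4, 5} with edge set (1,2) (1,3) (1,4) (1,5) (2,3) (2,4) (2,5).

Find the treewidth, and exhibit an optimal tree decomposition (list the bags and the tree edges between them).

The largest bag has 3 vertices, giving width 2; this decomposition certifies tw(G) ≤ 2. Conversely, {1, 2, 3} is a clique of size 3, and the vertices of any clique must share a bag in every tree decomposition; so some bag has ≥ 3 vertices and tw(G) ≥ 2. Therefore the treewidth is 2.

Treewidth 2.
Bags: B1 = {1, 2, 4}  B2 = {1, 2, 5}  B3 = {1, 2, 3}
Tree: B1–B2, B1–B3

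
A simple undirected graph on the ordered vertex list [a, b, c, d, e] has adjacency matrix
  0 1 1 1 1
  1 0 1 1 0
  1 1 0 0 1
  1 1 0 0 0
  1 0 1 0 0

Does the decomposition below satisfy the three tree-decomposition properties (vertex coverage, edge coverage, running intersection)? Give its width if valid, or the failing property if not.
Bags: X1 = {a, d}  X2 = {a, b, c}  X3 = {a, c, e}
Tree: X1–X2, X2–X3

No — edge (b,d) lies in no bag.

A tree decomposition must satisfy three properties: every vertex lies in some bag; for every edge, both endpoints lie together in some bag; and for every vertex, the bags containing it form a connected subtree. Here edge (b,d) lies in no bag, so the decomposition is invalid.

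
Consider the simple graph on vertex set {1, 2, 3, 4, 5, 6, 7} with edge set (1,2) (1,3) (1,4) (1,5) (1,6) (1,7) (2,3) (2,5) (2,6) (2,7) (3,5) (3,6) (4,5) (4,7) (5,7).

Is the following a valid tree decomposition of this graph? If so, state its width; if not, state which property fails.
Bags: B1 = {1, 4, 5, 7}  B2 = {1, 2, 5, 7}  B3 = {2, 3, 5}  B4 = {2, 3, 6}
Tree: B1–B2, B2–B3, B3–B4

A tree decomposition must satisfy three properties: every vertex lies in some bag; for every edge, both endpoints lie together in some bag; and for every vertex, the bags containing it form a connected subtree. Here edge (1,3) lies in no bag, so the decomposition is invalid.

No — edge (1,3) lies in no bag.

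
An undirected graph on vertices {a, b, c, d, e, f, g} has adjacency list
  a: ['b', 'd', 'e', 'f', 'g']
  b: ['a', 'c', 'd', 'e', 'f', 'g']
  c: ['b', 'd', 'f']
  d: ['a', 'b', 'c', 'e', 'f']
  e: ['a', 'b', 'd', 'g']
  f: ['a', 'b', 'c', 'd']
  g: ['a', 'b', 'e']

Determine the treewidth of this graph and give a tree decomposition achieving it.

Treewidth 3.
One such decomposition:
Bags: B1 = {a, b, d, e}  B2 = {a, b, e, g}  B3 = {a, b, d, f}  B4 = {b, c, d, f}
Tree: B1–B2, B1–B3, B3–B4

The largest bag has 4 vertices, giving width 3; this decomposition certifies tw(G) ≤ 3. On the other hand G contains the 4-clique {b, c, d, f}. A clique must lie in a single bag of any decomposition, so no decomposition can have width below 3. Hence tw(G) = 3 exactly.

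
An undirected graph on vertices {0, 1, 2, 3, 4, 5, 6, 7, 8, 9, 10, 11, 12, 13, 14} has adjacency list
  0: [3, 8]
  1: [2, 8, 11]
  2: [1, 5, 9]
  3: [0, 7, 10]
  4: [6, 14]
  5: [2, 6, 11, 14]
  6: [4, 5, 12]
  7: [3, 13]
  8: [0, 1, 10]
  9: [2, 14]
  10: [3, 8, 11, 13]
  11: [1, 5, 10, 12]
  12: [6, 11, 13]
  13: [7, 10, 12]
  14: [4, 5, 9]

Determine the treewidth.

A width-3 tree decomposition is:
Bags: B1 = {0, 3, 7, 8}  B2 = {3, 7, 8, 10}  B3 = {7, 8, 10, 13}  B4 = {1, 8, 10, 13}  B5 = {1, 10, 11, 13}  B6 = {1, 11, 12, 13}  B7 = {1, 2, 11, 12}  B8 = {2, 5, 11, 12}  B9 = {2, 5, 6, 12}  B10 = {2, 5, 6, 9}  B11 = {5, 6, 9, 14}  B12 = {4, 6, 9, 14}
Tree: B1–B2, B2–B3, B3–B4, B4–B5, B5–B6, B6–B7, B7–B8, B8–B9, B9–B10, B10–B11, B11–B12
Every bag has size at most 4, so the width is 4 − 1 = 3 and tw(G) ≤ 3. For the lower bound: the 4 vertex sets {0,3,7}, {8}, {10}, {1,11,12,13} are disjoint, each induces a connected subgraph, and every pair is joined by at least one edge of G. Contracting each set to a single vertex therefore yields K_{4} as a minor, and since treewidth is minor-monotone, tw(G) ≥ tw(K_{4}) = 3. Combining the bounds, tw(G) = 3.

3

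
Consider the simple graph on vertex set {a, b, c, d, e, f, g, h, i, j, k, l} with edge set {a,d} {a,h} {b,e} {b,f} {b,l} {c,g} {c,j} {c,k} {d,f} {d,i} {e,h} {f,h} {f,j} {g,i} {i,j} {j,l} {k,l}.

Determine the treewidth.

3

A width-3 tree decomposition is:
Bags: B1 = {a, b, e, h}  B2 = {a, b, f, h}  B3 = {a, b, d, f}  B4 = {b, d, f, l}  B5 = {d, f, j, l}  B6 = {d, i, j, l}  B7 = {i, j, k, l}  B8 = {c, i, j, k}  B9 = {c, g, i, k}
Tree: B1–B2, B2–B3, B3–B4, B4–B5, B5–B6, B6–B7, B7–B8, B8–B9
Each bag holds 4 vertices, so the decomposition has width 3, which upper-bounds the treewidth. For the lower bound: the 4 vertex sets {a,e,h}, {b}, {f}, {d,i,j,l} are disjoint, each induces a connected subgraph, and every pair is joined by at least one edge of G. Contracting each set to a single vertex therefore yields K_{4} as a minor, and since treewidth is minor-monotone, tw(G) ≥ tw(K_{4}) = 3. Hence tw(G) = 3 exactly.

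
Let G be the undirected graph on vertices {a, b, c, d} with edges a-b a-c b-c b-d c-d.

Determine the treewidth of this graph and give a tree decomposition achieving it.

Treewidth 2.
One such decomposition:
Bags: B1 = {b, c, d}  B2 = {a, b, c}
Tree: B1–B2

The largest bag has 3 vertices, giving width 2; this decomposition certifies tw(G) ≤ 2. On the other hand G contains the 3-clique {b, c, d}. A clique must lie in a single bag of any decomposition, so no decomposition can have width below 2. Combining the bounds, tw(G) = 2.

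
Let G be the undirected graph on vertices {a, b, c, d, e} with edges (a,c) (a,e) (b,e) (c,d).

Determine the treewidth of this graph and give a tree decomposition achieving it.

Each bag holds 2 vertices, so the decomposition has width 1, which upper-bounds the treewidth. G has an edge, so its treewidth is at least 1. Hence tw(G) = 1 exactly.

Treewidth 1.
Bags: B1 = {c, d}  B2 = {a, c}  B3 = {a, e}  B4 = {b, e}
Tree: B1–B2, B2–B3, B3–B4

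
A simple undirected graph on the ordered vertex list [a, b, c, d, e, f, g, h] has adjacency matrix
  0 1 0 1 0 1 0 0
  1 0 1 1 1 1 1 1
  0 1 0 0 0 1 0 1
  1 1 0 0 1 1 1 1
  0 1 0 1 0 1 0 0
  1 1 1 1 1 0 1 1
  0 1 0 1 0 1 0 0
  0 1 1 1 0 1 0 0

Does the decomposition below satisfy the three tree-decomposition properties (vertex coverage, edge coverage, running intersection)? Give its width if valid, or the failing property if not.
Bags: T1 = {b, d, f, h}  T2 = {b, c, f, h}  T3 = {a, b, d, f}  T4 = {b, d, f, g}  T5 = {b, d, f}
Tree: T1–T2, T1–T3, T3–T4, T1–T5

A tree decomposition must satisfy three properties: every vertex lies in some bag; for every edge, both endpoints lie together in some bag; and for every vertex, the bags containing it form a connected subtree. Here vertex e appears in no bag, so the decomposition is invalid.

No — vertex e appears in no bag.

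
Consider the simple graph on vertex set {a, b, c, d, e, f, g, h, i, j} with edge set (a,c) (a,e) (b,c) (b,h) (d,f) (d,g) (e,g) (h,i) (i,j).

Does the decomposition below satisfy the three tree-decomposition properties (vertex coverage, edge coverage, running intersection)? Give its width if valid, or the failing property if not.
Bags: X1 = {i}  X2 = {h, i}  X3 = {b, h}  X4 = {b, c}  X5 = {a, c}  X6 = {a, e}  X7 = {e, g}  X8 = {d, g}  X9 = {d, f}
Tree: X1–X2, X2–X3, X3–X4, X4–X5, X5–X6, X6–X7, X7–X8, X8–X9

No — vertex j appears in no bag.

A tree decomposition must satisfy three properties: every vertex lies in some bag; for every edge, both endpoints lie together in some bag; and for every vertex, the bags containing it form a connected subtree. Here vertex j appears in no bag, so the decomposition is invalid.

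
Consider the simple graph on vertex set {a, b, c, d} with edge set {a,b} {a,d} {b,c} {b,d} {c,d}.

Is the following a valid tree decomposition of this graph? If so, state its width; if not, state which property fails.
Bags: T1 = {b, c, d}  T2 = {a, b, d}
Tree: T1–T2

Every vertex of G appears in some bag (union = {a, b, c, d}); every edge is covered by a bag; and for each vertex v the set of bags containing v is connected in the bag tree. The decomposition is therefore valid. The largest bag has 3 vertices, so the width is 2.

Yes; width 2.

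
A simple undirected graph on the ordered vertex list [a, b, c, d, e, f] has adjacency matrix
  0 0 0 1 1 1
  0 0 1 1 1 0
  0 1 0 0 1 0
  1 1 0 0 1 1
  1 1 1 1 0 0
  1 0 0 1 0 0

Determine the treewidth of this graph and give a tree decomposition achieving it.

The largest bag has 3 vertices, giving width 2; this decomposition certifies tw(G) ≤ 2. On the other hand G contains the 3-clique {a, d, e}. A clique must lie in a single bag of any decomposition, so no decomposition can have width below 2. The upper and lower bounds meet at 2, so that is the treewidth.

Treewidth 2.
Bags: B1 = {b, d, e}  B2 = {b, c, e}  B3 = {a, d, e}  B4 = {a, d, f}
Tree: B1–B2, B1–B3, B3–B4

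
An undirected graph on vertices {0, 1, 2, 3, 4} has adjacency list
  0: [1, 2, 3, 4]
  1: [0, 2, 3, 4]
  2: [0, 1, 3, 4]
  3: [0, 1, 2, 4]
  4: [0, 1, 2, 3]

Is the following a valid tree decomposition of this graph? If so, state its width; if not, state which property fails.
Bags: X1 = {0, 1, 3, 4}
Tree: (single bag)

A tree decomposition must satisfy three properties: every vertex lies in some bag; for every edge, both endpoints lie together in some bag; and for every vertex, the bags containing it form a connected subtree. Here vertex 2 appears in no bag, so the decomposition is invalid.

No — vertex 2 appears in no bag.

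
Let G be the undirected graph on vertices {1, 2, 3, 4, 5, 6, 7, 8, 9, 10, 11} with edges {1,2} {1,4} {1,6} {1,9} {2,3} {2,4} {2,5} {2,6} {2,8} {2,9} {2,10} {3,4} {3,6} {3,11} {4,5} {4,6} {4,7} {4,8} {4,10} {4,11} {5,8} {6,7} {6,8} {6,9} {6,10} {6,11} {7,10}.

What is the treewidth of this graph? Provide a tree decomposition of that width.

Treewidth 3.
One optimal decomposition is:
Bags: B1 = {2, 3, 4, 6}  B2 = {2, 4, 6, 8}  B3 = {2, 4, 6, 10}  B4 = {4, 6, 7, 10}  B5 = {3, 4, 6, 11}  B6 = {2, 4, 5, 8}  B7 = {1, 2, 4, 6}  B8 = {1, 2, 6, 9}
Tree: B1–B2, B2–B3, B3–B4, B1–B5, B2–B6, B1–B7, B7–B8

Each bag holds 4 vertices, so the decomposition has width 3, which upper-bounds the treewidth. On the other hand G contains the 4-clique {1, 2, 6, 9}. A clique must lie in a single bag of any decomposition, so no decomposition can have width below 3. Combining the bounds, tw(G) = 3.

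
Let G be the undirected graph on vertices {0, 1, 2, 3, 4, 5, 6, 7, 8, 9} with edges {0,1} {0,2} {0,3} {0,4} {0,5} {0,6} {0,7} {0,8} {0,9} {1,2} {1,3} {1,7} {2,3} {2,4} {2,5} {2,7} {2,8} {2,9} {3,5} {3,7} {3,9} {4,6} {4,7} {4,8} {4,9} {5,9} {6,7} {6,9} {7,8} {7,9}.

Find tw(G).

A width-4 tree decomposition is:
Bags: B1 = {0, 2, 4, 7, 9}  B2 = {0, 2, 3, 7, 9}  B3 = {0, 2, 4, 7, 8}  B4 = {0, 2, 3, 5, 9}  B5 = {0, 1, 2, 3, 7}  B6 = {0, 4, 6, 7, 9}
Tree: B1–B2, B1–B3, B2–B4, B2–B5, B1–B6
The largest bag has 5 vertices, giving width 4; this decomposition certifies tw(G) ≤ 4. On the other hand G contains the 5-clique {0, 2, 3, 5, 9}. A clique must lie in a single bag of any decomposition, so no decomposition can have width below 4. Therefore the treewidth is 4.

4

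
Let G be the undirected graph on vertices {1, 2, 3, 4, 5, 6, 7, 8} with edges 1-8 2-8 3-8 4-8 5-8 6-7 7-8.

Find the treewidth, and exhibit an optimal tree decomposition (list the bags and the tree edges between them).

Treewidth 1.
One optimal decomposition is:
Bags: B1 = {3, 8}  B2 = {7, 8}  B3 = {6, 7}  B4 = {4, 8}  B5 = {1, 8}  B6 = {5, 8}  B7 = {2, 8}
Tree: B1–B2, B2–B3, B1–B4, B1–B5, B4–B6, B6–B7

Each bag holds 2 vertices, so the decomposition has width 1, which upper-bounds the treewidth. Any graph with an edge has treewidth ≥ 1, and G has the edge 3–8. Combining the bounds, tw(G) = 1.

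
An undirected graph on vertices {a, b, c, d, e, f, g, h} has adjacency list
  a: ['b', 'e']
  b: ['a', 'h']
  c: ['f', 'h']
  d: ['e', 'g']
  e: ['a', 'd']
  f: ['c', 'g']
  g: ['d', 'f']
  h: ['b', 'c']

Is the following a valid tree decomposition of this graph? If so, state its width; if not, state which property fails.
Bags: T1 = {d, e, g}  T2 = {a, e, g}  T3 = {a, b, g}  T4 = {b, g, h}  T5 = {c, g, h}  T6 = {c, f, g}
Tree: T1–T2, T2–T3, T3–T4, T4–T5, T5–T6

Checking the three conditions: (i) the bags cover all of {a, b, c, d, e, f, g, h}; (ii) for each edge, some bag contains both endpoints; (iii) the bags containing any fixed vertex form a subtree. All hold, so the decomposition is valid with width 3 − 1 = 2.

Yes; width 2.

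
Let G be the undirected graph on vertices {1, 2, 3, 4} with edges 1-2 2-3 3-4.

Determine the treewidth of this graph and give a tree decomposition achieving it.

Treewidth 1.
Bags: B1 = {3, 4}  B2 = {2, 3}  B3 = {1, 2}
Tree: B1–B2, B2–B3

Each bag holds 2 vertices, so the decomposition has width 1, which upper-bounds the treewidth. Any graph with an edge has treewidth ≥ 1, and G has the edge 4–3. Combining the bounds, tw(G) = 1.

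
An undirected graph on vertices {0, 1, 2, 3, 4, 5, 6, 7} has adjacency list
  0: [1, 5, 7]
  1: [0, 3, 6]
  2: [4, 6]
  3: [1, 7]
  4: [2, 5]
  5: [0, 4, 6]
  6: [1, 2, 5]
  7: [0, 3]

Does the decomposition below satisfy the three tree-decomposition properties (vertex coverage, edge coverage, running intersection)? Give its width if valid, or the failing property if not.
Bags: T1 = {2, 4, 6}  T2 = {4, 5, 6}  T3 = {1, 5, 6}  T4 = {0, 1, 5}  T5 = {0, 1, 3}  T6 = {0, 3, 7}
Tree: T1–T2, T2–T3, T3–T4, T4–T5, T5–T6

Every vertex of G appears in some bag (union = {0, 1, 2, 3, 4, 5, 6, 7}); every edge is covered by a bag; and for each vertex v the set of bags containing v is connected in the bag tree. The decomposition is therefore valid. The largest bag has 3 vertices, so the width is 2.

Yes; width 2.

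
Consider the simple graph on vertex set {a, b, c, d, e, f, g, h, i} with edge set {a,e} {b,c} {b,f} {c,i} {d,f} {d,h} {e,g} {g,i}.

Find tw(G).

A width-1 tree decomposition is:
Bags: B1 = {d, h}  B2 = {d, f}  B3 = {b, f}  B4 = {b, c}  B5 = {c, i}  B6 = {g, i}  B7 = {e, g}  B8 = {a, e}
Tree: B1–B2, B2–B3, B3–B4, B4–B5, B5–B6, B6–B7, B7–B8
The largest bag has 2 vertices, giving width 1; this decomposition certifies tw(G) ≤ 1. G has an edge, so its treewidth is at least 1. Hence tw(G) = 1 exactly.

1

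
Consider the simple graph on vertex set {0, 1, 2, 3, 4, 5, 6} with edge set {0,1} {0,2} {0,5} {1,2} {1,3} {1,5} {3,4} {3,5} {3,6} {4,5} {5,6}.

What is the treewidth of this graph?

A width-2 tree decomposition is:
Bags: B1 = {0, 1, 5}  B2 = {1, 3, 5}  B3 = {3, 4, 5}  B4 = {0, 1, 2}  B5 = {3, 5, 6}
Tree: B1–B2, B2–B3, B1–B4, B2–B5
Each bag holds 3 vertices, so the decomposition has width 2, which upper-bounds the treewidth. For the lower bound, the 3 vertices {0, 1, 2} are pairwise adjacent, and any tree decomposition puts a clique entirely inside one bag — forcing width ≥ 2. Combining the bounds, tw(G) = 2.

2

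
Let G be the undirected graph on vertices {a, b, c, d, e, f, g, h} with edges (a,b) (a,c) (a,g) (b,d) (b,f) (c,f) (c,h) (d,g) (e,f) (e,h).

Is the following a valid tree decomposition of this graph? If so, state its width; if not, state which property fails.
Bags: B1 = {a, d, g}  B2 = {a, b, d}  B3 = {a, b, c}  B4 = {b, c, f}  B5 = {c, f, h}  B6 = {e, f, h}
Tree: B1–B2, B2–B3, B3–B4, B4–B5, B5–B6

Checking the three conditions: (i) the bags cover all of {a, b, c, d, e, f, g, h}; (ii) for each edge, some bag contains both endpoints; (iii) the bags containing any fixed vertex form a subtree. All hold, so the decomposition is valid with width 3 − 1 = 2.

Yes; width 2.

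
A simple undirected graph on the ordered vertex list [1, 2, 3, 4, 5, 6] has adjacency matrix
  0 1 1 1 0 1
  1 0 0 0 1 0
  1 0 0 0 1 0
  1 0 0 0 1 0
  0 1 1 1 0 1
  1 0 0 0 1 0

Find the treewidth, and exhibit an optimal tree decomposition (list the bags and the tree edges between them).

Treewidth 2.
One such decomposition:
Bags: B1 = {1, 2, 5}  B2 = {1, 3, 5}  B3 = {1, 5, 6}  B4 = {1, 4, 5}
Tree: B1–B2, B2–B3, B3–B4

Every bag has size at most 3, so the width is 3 − 1 = 2 and tw(G) ≤ 2. Since 2–1–3–5–2 is a cycle in G, G is not acyclic. Forests are exactly the graphs of treewidth ≤ 1, so tw(G) ≥ 2. Combining the bounds, tw(G) = 2.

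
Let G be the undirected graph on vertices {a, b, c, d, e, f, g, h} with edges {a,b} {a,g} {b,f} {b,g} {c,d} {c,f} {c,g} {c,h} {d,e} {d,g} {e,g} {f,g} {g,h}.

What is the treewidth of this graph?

2

A width-2 tree decomposition is:
Bags: B1 = {c, d, g}  B2 = {c, f, g}  B3 = {d, e, g}  B4 = {b, f, g}  B5 = {c, g, h}  B6 = {a, b, g}
Tree: B1–B2, B1–B3, B2–B4, B2–B5, B4–B6
The largest bag has 3 vertices, giving width 2; this decomposition certifies tw(G) ≤ 2. Conversely, {d, e, g} is a clique of size 3, and the vertices of any clique must share a bag in every tree decomposition; so some bag has ≥ 3 vertices and tw(G) ≥ 2. Combining the bounds, tw(G) = 2.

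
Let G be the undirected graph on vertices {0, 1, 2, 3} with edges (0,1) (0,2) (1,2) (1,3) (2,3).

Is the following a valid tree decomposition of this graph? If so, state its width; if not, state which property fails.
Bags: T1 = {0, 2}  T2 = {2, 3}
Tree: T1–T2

A tree decomposition must satisfy three properties: every vertex lies in some bag; for every edge, both endpoints lie together in some bag; and for every vertex, the bags containing it form a connected subtree. Here vertex 1 appears in no bag, so the decomposition is invalid.

No — vertex 1 appears in no bag.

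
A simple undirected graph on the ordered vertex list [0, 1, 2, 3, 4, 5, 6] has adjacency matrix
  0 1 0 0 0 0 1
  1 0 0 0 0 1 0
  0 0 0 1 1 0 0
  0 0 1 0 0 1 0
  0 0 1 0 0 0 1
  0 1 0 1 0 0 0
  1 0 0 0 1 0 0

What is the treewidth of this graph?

2

A width-2 tree decomposition is:
Bags: B1 = {0, 1, 5}  B2 = {0, 5, 6}  B3 = {4, 5, 6}  B4 = {2, 4, 5}  B5 = {2, 3, 5}
Tree: B1–B2, B2–B3, B3–B4, B4–B5
The largest bag has 3 vertices, giving width 2; this decomposition certifies tw(G) ≤ 2. For the lower bound, G contains the cycle 5–1–0–6–4–2–3–5, so G is not a forest; only forests have treewidth ≤ 1, hence tw(G) ≥ 2. Combining the bounds, tw(G) = 2.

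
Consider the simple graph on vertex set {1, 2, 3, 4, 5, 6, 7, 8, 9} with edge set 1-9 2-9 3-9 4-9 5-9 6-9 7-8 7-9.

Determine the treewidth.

1

A width-1 tree decomposition is:
Bags: B1 = {7, 9}  B2 = {3, 9}  B3 = {2, 9}  B4 = {1, 9}  B5 = {6, 9}  B6 = {7, 8}  B7 = {4, 9}  B8 = {5, 9}
Tree: B1–B2, B2–B3, B1–B4, B4–B5, B1–B6, B4–B7, B1–B8
Every bag has size at most 2, so the width is 2 − 1 = 1 and tw(G) ≤ 1. Since G has at least one edge (e.g. 9–7), it is not an edgeless graph, so tw(G) ≥ 1. The upper and lower bounds meet at 1, so that is the treewidth.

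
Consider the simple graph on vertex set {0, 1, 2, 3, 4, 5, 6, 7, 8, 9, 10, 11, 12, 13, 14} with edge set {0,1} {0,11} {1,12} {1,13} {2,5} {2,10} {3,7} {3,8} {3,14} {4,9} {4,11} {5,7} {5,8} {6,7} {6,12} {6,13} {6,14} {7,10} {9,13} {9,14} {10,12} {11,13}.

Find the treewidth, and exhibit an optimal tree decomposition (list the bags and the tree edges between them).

Treewidth 3.
One such decomposition:
Bags: B1 = {2, 5, 8, 10}  B2 = {5, 7, 8, 10}  B3 = {3, 7, 8, 10}  B4 = {3, 7, 10, 12}  B5 = {3, 6, 7, 12}  B6 = {3, 6, 12, 14}  B7 = {1, 6, 12, 14}  B8 = {1, 6, 13, 14}  B9 = {1, 9, 13, 14}  B10 = {0, 1, 9, 13}  B11 = {0, 9, 11, 13}  B12 = {0, 4, 9, 11}
Tree: B1–B2, B2–B3, B3–B4, B4–B5, B5–B6, B6–B7, B7–B8, B8–B9, B9–B10, B10–B11, B11–B12

Each bag holds 4 vertices, so the decomposition has width 3, which upper-bounds the treewidth. For the lower bound: the 4 vertex sets {2,5,8}, {10}, {7}, {3,6,12,14} are disjoint, each induces a connected subgraph, and every pair is joined by at least one edge of G. Contracting each set to a single vertex therefore yields K_{4} as a minor, and since treewidth is minor-monotone, tw(G) ≥ tw(K_{4}) = 3. Therefore the treewidth is 3.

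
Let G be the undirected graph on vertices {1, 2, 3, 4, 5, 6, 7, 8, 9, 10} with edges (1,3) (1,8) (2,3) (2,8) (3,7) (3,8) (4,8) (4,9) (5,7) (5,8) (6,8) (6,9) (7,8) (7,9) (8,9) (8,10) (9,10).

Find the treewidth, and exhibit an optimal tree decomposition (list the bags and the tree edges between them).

Every bag has size at most 3, so the width is 3 − 1 = 2 and tw(G) ≤ 2. Conversely, {1, 3, 8} is a clique of size 3, and the vertices of any clique must share a bag in every tree decomposition; so some bag has ≥ 3 vertices and tw(G) ≥ 2. The upper and lower bounds meet at 2, so that is the treewidth.

Treewidth 2.
One such decomposition:
Bags: B1 = {5, 7, 8}  B2 = {3, 7, 8}  B3 = {7, 8, 9}  B4 = {4, 8, 9}  B5 = {6, 8, 9}  B6 = {1, 3, 8}  B7 = {8, 9, 10}  B8 = {2, 3, 8}
Tree: B1–B2, B2–B3, B3–B4, B4–B5, B2–B6, B3–B7, B2–B8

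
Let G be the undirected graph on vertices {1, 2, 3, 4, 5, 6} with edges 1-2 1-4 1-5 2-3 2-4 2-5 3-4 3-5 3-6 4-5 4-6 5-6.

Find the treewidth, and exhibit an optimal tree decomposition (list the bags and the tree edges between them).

Treewidth 3.
One optimal decomposition is:
Bags: B1 = {2, 3, 4, 5}  B2 = {3, 4, 5, 6}  B3 = {1, 2, 4, 5}
Tree: B1–B2, B1–B3

Every bag has size at most 4, so the width is 4 − 1 = 3 and tw(G) ≤ 3. On the other hand G contains the 4-clique {1, 2, 4, 5}. A clique must lie in a single bag of any decomposition, so no decomposition can have width below 3. Combining the bounds, tw(G) = 3.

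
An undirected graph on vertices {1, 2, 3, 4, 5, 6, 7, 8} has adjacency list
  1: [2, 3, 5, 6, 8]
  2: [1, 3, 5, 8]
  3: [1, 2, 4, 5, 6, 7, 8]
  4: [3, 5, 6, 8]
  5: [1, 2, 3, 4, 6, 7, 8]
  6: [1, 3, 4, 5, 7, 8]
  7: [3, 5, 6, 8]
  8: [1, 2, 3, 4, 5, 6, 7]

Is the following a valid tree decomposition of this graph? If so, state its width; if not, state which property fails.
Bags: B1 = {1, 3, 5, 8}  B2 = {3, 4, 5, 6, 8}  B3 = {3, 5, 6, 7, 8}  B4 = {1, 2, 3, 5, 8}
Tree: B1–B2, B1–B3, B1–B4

No — edge (6,1) lies in no bag.

A tree decomposition must satisfy three properties: every vertex lies in some bag; for every edge, both endpoints lie together in some bag; and for every vertex, the bags containing it form a connected subtree. Here edge (6,1) lies in no bag, so the decomposition is invalid.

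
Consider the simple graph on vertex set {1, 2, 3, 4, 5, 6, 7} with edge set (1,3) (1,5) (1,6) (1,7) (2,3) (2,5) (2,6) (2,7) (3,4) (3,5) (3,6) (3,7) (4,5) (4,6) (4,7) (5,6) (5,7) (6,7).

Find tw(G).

A width-4 tree decomposition is:
Bags: B1 = {3, 4, 5, 6, 7}  B2 = {2, 3, 5, 6, 7}  B3 = {1, 3, 5, 6, 7}
Tree: B1–B2, B2–B3
Every bag has size at most 5, so the width is 5 − 1 = 4 and tw(G) ≤ 4. On the other hand G contains the 5-clique {1, 3, 5, 6, 7}. A clique must lie in a single bag of any decomposition, so no decomposition can have width below 4. Combining the bounds, tw(G) = 4.

4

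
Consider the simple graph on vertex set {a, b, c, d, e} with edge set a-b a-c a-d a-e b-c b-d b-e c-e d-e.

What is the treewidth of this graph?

A width-3 tree decomposition is:
Bags: B1 = {a, b, d, e}  B2 = {a, b, c, e}
Tree: B1–B2
Each bag holds 4 vertices, so the decomposition has width 3, which upper-bounds the treewidth. On the other hand G contains the 4-clique {a, b, d, e}. A clique must lie in a single bag of any decomposition, so no decomposition can have width below 3. Hence tw(G) = 3 exactly.

3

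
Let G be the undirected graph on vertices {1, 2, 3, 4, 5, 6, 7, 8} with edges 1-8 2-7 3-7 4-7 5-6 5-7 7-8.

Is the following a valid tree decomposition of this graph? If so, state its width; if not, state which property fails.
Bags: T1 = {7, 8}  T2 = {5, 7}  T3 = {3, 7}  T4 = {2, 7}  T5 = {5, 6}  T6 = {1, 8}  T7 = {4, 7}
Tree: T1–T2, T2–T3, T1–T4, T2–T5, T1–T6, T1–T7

Every vertex of G appears in some bag (union = {1, 2, 3, 4, 5, 6, 7, 8}); every edge is covered by a bag; and for each vertex v the set of bags containing v is connected in the bag tree. The decomposition is therefore valid. The largest bag has 2 vertices, so the width is 1.

Yes; width 1.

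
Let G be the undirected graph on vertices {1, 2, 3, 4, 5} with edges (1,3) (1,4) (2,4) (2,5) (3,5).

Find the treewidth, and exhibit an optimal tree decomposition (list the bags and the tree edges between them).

Treewidth 2.
One optimal decomposition is:
Bags: B1 = {1, 3, 5}  B2 = {1, 4, 5}  B3 = {2, 4, 5}
Tree: B1–B2, B2–B3

The largest bag has 3 vertices, giving width 2; this decomposition certifies tw(G) ≤ 2. Since 5–3–1–4–2–5 is a cycle in G, G is not acyclic. Forests are exactly the graphs of treewidth ≤ 1, so tw(G) ≥ 2. Therefore the treewidth is 2.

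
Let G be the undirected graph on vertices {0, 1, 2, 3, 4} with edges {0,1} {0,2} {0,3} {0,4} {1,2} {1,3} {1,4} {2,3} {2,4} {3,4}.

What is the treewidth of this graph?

A width-4 tree decomposition is:
Bags: B1 = {0, 1, 2, 3, 4}
Tree: (single bag)
A single bag containing all 5 vertices is trivially a valid decomposition of width 4. For the lower bound, the 5 vertices {0, 1, 2, 3, 4} are pairwise adjacent, and any tree decomposition puts a clique entirely inside one bag — forcing width ≥ 4. Hence tw(G) = 4 exactly.

4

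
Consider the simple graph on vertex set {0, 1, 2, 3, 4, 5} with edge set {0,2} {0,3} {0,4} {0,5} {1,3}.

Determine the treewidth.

1

A width-1 tree decomposition is:
Bags: B1 = {0, 3}  B2 = {0, 5}  B3 = {0, 4}  B4 = {1, 3}  B5 = {0, 2}
Tree: B1–B2, B1–B3, B1–B4, B2–B5
Each bag holds 2 vertices, so the decomposition has width 1, which upper-bounds the treewidth. G has an edge, so its treewidth is at least 1. The upper and lower bounds meet at 1, so that is the treewidth.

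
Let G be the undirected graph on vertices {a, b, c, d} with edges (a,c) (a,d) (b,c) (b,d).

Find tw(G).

2

A width-2 tree decomposition is:
Bags: B1 = {b, c, d}  B2 = {a, c, d}
Tree: B1–B2
Every bag has size at most 3, so the width is 3 − 1 = 2 and tw(G) ≤ 2. For the lower bound, G contains the cycle c–b–d–a–c, so G is not a forest; only forests have treewidth ≤ 1, hence tw(G) ≥ 2. Hence tw(G) = 2 exactly.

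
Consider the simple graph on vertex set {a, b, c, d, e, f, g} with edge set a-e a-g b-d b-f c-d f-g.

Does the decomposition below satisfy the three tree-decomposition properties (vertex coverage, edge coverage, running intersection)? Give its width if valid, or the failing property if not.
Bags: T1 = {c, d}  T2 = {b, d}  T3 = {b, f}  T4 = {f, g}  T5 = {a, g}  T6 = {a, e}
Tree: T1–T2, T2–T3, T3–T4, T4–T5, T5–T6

Every vertex of G appears in some bag (union = {a, b, c, d, e, f, g}); every edge is covered by a bag; and for each vertex v the set of bags containing v is connected in the bag tree. The decomposition is therefore valid. The largest bag has 2 vertices, so the width is 1.

Yes; width 1.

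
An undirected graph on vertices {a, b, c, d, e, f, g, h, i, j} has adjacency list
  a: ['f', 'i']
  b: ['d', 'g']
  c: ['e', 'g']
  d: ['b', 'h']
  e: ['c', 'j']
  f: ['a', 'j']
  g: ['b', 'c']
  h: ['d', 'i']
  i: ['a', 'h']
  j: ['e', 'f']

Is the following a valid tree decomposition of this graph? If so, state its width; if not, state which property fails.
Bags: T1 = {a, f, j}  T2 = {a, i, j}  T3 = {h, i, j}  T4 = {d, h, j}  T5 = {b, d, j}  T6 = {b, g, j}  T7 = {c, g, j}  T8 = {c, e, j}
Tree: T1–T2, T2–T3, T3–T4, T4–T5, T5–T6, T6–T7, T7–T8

Checking the three conditions: (i) the bags cover all of {a, b, c, d, e, f, g, h, i, j}; (ii) for each edge, some bag contains both endpoints; (iii) the bags containing any fixed vertex form a subtree. All hold, so the decomposition is valid with width 3 − 1 = 2.

Yes; width 2.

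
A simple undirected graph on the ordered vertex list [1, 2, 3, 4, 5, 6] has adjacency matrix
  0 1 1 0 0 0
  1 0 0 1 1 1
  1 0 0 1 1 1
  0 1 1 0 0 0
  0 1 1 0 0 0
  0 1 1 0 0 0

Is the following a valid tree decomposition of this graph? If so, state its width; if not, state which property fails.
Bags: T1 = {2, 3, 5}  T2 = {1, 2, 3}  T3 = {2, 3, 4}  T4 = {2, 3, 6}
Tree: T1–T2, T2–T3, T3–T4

Yes; width 2.

Vertex coverage: the bags together contain {1, 2, 3, 4, 5, 6}, the full vertex set. Edge coverage: each edge of G has both endpoints in at least one bag. Running intersection: for every vertex, the bags containing it form a connected subtree. All three properties hold, so this is a valid tree decomposition of width max|bag| − 1 = 2, and hence tw(G) ≤ 2.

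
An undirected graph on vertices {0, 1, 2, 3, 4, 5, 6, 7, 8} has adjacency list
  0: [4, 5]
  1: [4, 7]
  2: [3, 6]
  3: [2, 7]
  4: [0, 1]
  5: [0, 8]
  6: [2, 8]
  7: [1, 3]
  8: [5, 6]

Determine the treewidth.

2

A width-2 tree decomposition is:
Bags: B1 = {1, 4, 7}  B2 = {0, 4, 7}  B3 = {0, 5, 7}  B4 = {5, 7, 8}  B5 = {6, 7, 8}  B6 = {2, 6, 7}  B7 = {2, 3, 7}
Tree: B1–B2, B2–B3, B3–B4, B4–B5, B5–B6, B6–B7
Every bag has size at most 3, so the width is 3 − 1 = 2 and tw(G) ≤ 2. The edges 7–1–4–0–5–8–6–2–3–7 form a cycle, so G is not a tree and its treewidth is at least 2. Hence tw(G) = 2 exactly.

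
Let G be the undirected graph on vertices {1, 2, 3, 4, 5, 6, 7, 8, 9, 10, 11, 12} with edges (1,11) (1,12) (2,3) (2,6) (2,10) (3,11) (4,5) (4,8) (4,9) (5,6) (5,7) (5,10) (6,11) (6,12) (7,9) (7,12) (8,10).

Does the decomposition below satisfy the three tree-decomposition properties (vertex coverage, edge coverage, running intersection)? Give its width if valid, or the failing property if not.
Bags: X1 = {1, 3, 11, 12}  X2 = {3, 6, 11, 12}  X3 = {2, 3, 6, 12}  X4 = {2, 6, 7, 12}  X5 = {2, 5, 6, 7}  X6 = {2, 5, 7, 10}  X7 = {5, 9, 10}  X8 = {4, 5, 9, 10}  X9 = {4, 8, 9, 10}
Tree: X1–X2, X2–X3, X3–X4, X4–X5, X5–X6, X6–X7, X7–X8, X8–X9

No — edge (7,9) lies in no bag.

A tree decomposition must satisfy three properties: every vertex lies in some bag; for every edge, both endpoints lie together in some bag; and for every vertex, the bags containing it form a connected subtree. Here edge (7,9) lies in no bag, so the decomposition is invalid.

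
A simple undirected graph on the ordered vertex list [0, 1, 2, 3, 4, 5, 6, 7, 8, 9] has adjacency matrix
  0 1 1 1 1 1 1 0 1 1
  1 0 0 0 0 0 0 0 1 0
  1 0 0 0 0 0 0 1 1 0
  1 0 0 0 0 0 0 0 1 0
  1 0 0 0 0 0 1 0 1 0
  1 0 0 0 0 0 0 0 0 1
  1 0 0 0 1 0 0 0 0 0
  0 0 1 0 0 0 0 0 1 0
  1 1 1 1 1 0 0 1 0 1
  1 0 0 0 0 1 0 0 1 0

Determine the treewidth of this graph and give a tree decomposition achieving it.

The largest bag has 3 vertices, giving width 2; this decomposition certifies tw(G) ≤ 2. For the lower bound, the 3 vertices {0, 1, 8} are pairwise adjacent, and any tree decomposition puts a clique entirely inside one bag — forcing width ≥ 2. Hence tw(G) = 2 exactly.

Treewidth 2.
One optimal decomposition is:
Bags: B1 = {0, 2, 8}  B2 = {0, 4, 8}  B3 = {0, 3, 8}  B4 = {2, 7, 8}  B5 = {0, 8, 9}  B6 = {0, 5, 9}  B7 = {0, 4, 6}  B8 = {0, 1, 8}
Tree: B1–B2, B2–B3, B1–B4, B1–B5, B5–B6, B2–B7, B5–B8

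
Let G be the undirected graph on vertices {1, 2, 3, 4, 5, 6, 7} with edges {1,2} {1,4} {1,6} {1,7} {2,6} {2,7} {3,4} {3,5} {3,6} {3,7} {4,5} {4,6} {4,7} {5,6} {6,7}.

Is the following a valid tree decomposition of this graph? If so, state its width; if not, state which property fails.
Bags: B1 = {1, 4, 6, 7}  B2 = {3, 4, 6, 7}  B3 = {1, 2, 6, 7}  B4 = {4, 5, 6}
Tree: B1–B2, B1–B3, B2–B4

A tree decomposition must satisfy three properties: every vertex lies in some bag; for every edge, both endpoints lie together in some bag; and for every vertex, the bags containing it form a connected subtree. Here edge (3,5) lies in no bag, so the decomposition is invalid.

No — edge (3,5) lies in no bag.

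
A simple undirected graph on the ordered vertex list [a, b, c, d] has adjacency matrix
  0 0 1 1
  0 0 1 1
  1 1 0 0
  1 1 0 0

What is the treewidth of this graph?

2

A width-2 tree decomposition is:
Bags: B1 = {b, c, d}  B2 = {a, c, d}
Tree: B1–B2
Each bag holds 3 vertices, so the decomposition has width 2, which upper-bounds the treewidth. For the lower bound, G contains the cycle c–b–d–a–c, so G is not a forest; only forests have treewidth ≤ 1, hence tw(G) ≥ 2. Combining the bounds, tw(G) = 2.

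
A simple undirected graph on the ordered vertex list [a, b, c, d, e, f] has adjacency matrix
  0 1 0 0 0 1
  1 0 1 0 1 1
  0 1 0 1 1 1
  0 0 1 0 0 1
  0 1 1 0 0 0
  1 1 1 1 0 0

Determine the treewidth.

A width-2 tree decomposition is:
Bags: B1 = {c, d, f}  B2 = {b, c, f}  B3 = {a, b, f}  B4 = {b, c, e}
Tree: B1–B2, B2–B3, B2–B4
The largest bag has 3 vertices, giving width 2; this decomposition certifies tw(G) ≤ 2. Conversely, {b, c, e} is a clique of size 3, and the vertices of any clique must share a bag in every tree decomposition; so some bag has ≥ 3 vertices and tw(G) ≥ 2. Combining the bounds, tw(G) = 2.

2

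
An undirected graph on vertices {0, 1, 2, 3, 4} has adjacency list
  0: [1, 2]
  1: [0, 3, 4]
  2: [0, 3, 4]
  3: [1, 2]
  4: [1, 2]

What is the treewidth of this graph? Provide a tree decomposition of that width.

Each bag holds 3 vertices, so the decomposition has width 2, which upper-bounds the treewidth. For the lower bound, G contains the cycle 3–2–0–1–3, so G is not a forest; only forests have treewidth ≤ 1, hence tw(G) ≥ 2. Combining the bounds, tw(G) = 2.

Treewidth 2.
One such decomposition:
Bags: B1 = {1, 2, 3}  B2 = {0, 1, 2}  B3 = {1, 2, 4}
Tree: B1–B2, B2–B3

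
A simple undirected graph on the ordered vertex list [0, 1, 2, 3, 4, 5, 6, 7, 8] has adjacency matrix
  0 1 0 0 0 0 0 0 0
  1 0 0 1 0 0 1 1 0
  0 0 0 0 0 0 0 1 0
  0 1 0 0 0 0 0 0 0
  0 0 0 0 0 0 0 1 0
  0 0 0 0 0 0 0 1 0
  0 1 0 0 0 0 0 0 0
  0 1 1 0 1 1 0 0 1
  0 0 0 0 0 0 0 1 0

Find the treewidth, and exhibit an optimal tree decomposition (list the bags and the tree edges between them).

Treewidth 1.
One optimal decomposition is:
Bags: B1 = {7, 8}  B2 = {1, 7}  B3 = {2, 7}  B4 = {5, 7}  B5 = {1, 3}  B6 = {0, 1}  B7 = {4, 7}  B8 = {1, 6}
Tree: B1–B2, B2–B3, B3–B4, B2–B5, B5–B6, B3–B7, B6–B8

Each bag holds 2 vertices, so the decomposition has width 1, which upper-bounds the treewidth. Since G has at least one edge (e.g. 7–8), it is not an edgeless graph, so tw(G) ≥ 1. Combining the bounds, tw(G) = 1.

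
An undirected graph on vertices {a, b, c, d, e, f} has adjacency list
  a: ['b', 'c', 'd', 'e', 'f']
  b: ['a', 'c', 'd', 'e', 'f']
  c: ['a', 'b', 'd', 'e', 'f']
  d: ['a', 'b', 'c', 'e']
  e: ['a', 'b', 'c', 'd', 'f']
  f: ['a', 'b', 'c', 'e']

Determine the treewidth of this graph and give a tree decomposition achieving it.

Treewidth 4.
One optimal decomposition is:
Bags: B1 = {a, b, c, e, f}  B2 = {a, b, c, d, e}
Tree: B1–B2

Every bag has size at most 5, so the width is 5 − 1 = 4 and tw(G) ≤ 4. On the other hand G contains the 5-clique {a, b, c, d, e}. A clique must lie in a single bag of any decomposition, so no decomposition can have width below 4. Therefore the treewidth is 4.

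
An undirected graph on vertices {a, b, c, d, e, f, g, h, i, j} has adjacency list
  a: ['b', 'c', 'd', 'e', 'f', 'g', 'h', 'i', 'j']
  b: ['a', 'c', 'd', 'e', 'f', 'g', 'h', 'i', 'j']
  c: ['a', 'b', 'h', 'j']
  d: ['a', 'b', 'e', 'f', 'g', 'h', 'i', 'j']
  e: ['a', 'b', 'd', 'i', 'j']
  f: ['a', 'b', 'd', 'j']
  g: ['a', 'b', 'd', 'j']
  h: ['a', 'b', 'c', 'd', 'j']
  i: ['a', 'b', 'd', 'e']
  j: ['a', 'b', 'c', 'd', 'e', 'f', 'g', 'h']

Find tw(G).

4

A width-4 tree decomposition is:
Bags: B1 = {a, b, d, h, j}  B2 = {a, b, d, g, j}  B3 = {a, b, d, e, j}  B4 = {a, b, d, f, j}  B5 = {a, b, d, e, i}  B6 = {a, b, c, h, j}
Tree: B1–B2, B2–B3, B2–B4, B3–B5, B1–B6
Every bag has size at most 5, so the width is 5 − 1 = 4 and tw(G) ≤ 4. Conversely, {a, b, d, g, j} is a clique of size 5, and the vertices of any clique must share a bag in every tree decomposition; so some bag has ≥ 5 vertices and tw(G) ≥ 4. The upper and lower bounds meet at 4, so that is the treewidth.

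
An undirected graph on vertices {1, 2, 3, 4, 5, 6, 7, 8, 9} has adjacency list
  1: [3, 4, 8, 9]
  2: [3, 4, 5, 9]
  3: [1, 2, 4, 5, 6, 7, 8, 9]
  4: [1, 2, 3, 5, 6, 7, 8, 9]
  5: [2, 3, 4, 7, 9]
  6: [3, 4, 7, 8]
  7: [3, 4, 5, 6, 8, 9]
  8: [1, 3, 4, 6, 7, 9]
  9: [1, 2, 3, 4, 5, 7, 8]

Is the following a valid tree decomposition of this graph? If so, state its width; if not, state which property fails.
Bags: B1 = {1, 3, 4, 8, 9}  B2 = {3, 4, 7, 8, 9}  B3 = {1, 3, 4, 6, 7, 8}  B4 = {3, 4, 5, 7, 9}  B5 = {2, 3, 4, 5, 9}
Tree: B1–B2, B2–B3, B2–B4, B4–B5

No — bags containing vertex 1 are not connected in the tree.

A tree decomposition must satisfy three properties: every vertex lies in some bag; for every edge, both endpoints lie together in some bag; and for every vertex, the bags containing it form a connected subtree. Here bags containing vertex 1 are not connected in the tree, so the decomposition is invalid.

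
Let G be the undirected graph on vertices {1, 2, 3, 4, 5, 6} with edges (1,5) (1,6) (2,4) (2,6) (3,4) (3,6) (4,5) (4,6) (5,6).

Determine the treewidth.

2

A width-2 tree decomposition is:
Bags: B1 = {4, 5, 6}  B2 = {1, 5, 6}  B3 = {2, 4, 6}  B4 = {3, 4, 6}
Tree: B1–B2, B1–B3, B3–B4
Every bag has size at most 3, so the width is 3 − 1 = 2 and tw(G) ≤ 2. On the other hand G contains the 3-clique {1, 5, 6}. A clique must lie in a single bag of any decomposition, so no decomposition can have width below 2. Therefore the treewidth is 2.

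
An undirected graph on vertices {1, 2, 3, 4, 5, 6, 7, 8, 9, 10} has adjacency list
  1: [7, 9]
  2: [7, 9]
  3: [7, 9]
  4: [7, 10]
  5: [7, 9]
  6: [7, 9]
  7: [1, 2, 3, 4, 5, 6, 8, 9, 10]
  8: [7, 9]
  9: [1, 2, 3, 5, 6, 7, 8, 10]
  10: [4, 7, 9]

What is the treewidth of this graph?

A width-2 tree decomposition is:
Bags: B1 = {7, 9, 10}  B2 = {2, 7, 9}  B3 = {5, 7, 9}  B4 = {1, 7, 9}  B5 = {6, 7, 9}  B6 = {4, 7, 10}  B7 = {3, 7, 9}  B8 = {7, 8, 9}
Tree: B1–B2, B1–B3, B2–B4, B1–B5, B1–B6, B2–B7, B7–B8
The largest bag has 3 vertices, giving width 2; this decomposition certifies tw(G) ≤ 2. For the lower bound, the 3 vertices {1, 7, 9} are pairwise adjacent, and any tree decomposition puts a clique entirely inside one bag — forcing width ≥ 2. The upper and lower bounds meet at 2, so that is the treewidth.

2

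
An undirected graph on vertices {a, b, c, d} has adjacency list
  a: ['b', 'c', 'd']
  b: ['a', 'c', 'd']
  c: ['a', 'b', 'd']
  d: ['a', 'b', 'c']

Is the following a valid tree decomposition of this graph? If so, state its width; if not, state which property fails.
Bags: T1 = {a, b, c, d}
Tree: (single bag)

Yes; width 3.

Checking the three conditions: (i) the bags cover all of {a, b, c, d}; (ii) for each edge, some bag contains both endpoints; (iii) the bags containing any fixed vertex form a subtree. All hold, so the decomposition is valid with width 4 − 1 = 3.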